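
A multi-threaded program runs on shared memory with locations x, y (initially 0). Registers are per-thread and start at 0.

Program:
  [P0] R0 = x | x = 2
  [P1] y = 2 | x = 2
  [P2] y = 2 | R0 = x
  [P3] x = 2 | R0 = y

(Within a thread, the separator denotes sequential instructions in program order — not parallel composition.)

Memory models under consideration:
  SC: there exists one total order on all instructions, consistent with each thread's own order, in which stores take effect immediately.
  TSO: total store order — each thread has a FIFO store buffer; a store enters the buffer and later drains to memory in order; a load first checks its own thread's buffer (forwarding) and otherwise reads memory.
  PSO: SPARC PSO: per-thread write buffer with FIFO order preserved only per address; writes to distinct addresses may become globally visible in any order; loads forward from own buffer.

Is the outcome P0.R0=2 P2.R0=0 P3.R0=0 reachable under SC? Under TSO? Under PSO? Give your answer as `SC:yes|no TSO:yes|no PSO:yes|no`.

SC:no TSO:yes PSO:yes

outcome vector order: (P0.R0,P2.R0,P3.R0)
under SC → 002 020 022 202 220 222
under TSO → 000 002 020 022 200 202 220 222
under PSO → 000 002 020 022 200 202 220 222
target 200 ∈ {TSO,PSO}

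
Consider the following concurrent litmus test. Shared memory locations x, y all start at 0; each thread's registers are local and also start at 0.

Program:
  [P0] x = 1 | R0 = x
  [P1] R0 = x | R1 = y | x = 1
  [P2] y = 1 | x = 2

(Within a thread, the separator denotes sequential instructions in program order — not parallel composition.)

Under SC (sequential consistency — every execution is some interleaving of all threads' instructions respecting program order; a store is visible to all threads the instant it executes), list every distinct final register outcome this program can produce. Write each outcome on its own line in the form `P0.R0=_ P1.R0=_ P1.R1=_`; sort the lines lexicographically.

P0.R0=1 P1.R0=0 P1.R1=0
P0.R0=1 P1.R0=0 P1.R1=1
P0.R0=1 P1.R0=1 P1.R1=0
P0.R0=1 P1.R0=1 P1.R1=1
P0.R0=1 P1.R0=2 P1.R1=1
P0.R0=2 P1.R0=0 P1.R1=0
P0.R0=2 P1.R0=0 P1.R1=1
P0.R0=2 P1.R0=1 P1.R1=0
P0.R0=2 P1.R0=1 P1.R1=1
P0.R0=2 P1.R0=2 P1.R1=1

outcome vector order: (P0.R0,P1.R0,P1.R1)
|SC outcomes| = 10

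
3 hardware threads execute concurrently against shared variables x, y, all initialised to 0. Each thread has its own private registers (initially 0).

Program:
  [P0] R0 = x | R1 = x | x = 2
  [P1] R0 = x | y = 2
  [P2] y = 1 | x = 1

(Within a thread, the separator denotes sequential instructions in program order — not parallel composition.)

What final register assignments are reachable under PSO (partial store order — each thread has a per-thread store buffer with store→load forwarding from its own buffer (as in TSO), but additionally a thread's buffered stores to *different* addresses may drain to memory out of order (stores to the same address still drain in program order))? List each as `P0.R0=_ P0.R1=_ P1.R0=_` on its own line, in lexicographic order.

P0.R0=0 P0.R1=0 P1.R0=0
P0.R0=0 P0.R1=0 P1.R0=1
P0.R0=0 P0.R1=0 P1.R0=2
P0.R0=0 P0.R1=1 P1.R0=0
P0.R0=0 P0.R1=1 P1.R0=1
P0.R0=0 P0.R1=1 P1.R0=2
P0.R0=1 P0.R1=1 P1.R0=0
P0.R0=1 P0.R1=1 P1.R0=1
P0.R0=1 P0.R1=1 P1.R0=2

outcome vector order: (P0.R0,P0.R1,P1.R0)
|PSO outcomes| = 9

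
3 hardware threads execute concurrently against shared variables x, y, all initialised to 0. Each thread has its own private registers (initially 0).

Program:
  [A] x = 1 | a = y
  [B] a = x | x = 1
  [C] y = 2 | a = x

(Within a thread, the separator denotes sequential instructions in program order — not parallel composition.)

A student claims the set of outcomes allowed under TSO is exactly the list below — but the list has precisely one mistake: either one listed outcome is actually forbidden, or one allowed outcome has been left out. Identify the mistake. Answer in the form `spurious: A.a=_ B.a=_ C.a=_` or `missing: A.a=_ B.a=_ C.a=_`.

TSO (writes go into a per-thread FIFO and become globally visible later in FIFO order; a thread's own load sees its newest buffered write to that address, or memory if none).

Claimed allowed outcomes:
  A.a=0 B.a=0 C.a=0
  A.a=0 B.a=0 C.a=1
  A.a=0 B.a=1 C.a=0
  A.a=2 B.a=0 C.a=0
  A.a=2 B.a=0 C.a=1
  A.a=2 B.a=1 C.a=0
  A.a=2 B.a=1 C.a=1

missing: A.a=0 B.a=1 C.a=1

outcome vector order: (A.a,B.a,C.a)
TSO (8): <0 0 0>; <0 0 1>; <0 1 0>; <0 1 1>; <2 0 0>; <2 0 1>; <2 1 0>; <2 1 1>
TSO∖claimed = {<0 1 1>}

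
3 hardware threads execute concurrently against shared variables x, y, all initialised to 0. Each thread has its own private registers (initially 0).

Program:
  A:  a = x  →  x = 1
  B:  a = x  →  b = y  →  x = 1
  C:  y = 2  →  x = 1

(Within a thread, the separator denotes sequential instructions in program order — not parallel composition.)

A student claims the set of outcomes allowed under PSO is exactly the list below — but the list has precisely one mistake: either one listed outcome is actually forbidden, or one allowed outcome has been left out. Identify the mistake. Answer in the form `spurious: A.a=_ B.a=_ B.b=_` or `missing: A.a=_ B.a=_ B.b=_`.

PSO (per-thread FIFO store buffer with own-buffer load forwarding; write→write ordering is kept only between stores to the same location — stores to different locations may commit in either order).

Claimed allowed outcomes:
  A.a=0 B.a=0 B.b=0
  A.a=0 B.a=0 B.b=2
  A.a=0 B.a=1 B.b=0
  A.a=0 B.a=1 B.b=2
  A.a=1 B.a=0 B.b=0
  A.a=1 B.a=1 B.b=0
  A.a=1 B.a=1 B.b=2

outcome vector order: (A.a,B.a,B.b)
under PSO → 0/0/0, 0/0/2, 0/1/0, 0/1/2, 1/0/0, 1/0/2, 1/1/0, 1/1/2
PSO∖claimed = {1/0/2}

missing: A.a=1 B.a=0 B.b=2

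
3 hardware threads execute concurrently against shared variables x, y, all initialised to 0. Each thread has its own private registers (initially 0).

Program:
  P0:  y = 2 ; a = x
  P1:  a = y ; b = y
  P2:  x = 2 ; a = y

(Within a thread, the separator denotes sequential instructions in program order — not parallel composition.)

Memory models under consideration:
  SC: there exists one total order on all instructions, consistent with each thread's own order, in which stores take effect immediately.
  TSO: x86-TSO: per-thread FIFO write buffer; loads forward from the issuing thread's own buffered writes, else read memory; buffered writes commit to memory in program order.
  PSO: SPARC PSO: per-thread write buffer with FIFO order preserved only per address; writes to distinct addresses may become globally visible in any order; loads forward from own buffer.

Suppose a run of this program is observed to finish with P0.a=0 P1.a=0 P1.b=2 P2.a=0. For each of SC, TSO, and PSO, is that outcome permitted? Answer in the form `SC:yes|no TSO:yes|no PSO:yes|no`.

outcome vector order: (P0.a,P1.a,P1.b,P2.a)
under SC → 0002 0022 0222 2000 2002 2020 2022 2220 2222
under TSO → 0000 0002 0020 0022 0220 0222 2000 2002 2020 2022 2220 2222
under PSO → 0000 0002 0020 0022 0220 0222 2000 2002 2020 2022 2220 2222
target 0020 ∈ {TSO,PSO}

SC:no TSO:yes PSO:yes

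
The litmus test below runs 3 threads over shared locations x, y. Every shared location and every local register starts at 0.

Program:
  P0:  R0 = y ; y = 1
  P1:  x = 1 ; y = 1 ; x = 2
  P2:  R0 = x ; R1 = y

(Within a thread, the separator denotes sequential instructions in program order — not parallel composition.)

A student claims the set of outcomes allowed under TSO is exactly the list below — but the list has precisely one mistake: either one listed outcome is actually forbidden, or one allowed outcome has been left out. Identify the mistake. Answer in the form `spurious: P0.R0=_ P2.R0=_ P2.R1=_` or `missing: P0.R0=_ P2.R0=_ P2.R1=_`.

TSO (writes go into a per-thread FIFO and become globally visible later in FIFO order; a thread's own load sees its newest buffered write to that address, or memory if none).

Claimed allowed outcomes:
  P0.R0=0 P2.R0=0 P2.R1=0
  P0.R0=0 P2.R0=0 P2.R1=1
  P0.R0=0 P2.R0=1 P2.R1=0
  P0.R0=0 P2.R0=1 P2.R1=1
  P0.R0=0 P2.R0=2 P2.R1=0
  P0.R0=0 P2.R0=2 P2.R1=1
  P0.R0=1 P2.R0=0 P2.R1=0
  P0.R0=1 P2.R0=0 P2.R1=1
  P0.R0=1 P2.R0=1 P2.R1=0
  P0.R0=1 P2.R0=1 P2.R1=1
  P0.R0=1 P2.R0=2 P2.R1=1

spurious: P0.R0=0 P2.R0=2 P2.R1=0

outcome vector order: (P0.R0,P2.R0,P2.R1)
TSO (10): <0 0 0>; <0 0 1>; <0 1 0>; <0 1 1>; <0 2 1>; <1 0 0>; <1 0 1>; <1 1 0>; <1 1 1>; <1 2 1>
claimed∖TSO = {<0 2 0>}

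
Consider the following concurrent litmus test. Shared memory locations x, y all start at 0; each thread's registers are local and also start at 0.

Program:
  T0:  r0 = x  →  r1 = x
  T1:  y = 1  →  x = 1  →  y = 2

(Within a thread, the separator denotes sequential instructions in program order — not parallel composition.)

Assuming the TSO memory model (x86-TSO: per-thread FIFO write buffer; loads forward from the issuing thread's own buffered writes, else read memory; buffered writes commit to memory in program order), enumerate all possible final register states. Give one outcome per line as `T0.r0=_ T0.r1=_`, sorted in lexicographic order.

outcome vector order: (T0.r0,T0.r1)
|TSO outcomes| = 3

T0.r0=0 T0.r1=0
T0.r0=0 T0.r1=1
T0.r0=1 T0.r1=1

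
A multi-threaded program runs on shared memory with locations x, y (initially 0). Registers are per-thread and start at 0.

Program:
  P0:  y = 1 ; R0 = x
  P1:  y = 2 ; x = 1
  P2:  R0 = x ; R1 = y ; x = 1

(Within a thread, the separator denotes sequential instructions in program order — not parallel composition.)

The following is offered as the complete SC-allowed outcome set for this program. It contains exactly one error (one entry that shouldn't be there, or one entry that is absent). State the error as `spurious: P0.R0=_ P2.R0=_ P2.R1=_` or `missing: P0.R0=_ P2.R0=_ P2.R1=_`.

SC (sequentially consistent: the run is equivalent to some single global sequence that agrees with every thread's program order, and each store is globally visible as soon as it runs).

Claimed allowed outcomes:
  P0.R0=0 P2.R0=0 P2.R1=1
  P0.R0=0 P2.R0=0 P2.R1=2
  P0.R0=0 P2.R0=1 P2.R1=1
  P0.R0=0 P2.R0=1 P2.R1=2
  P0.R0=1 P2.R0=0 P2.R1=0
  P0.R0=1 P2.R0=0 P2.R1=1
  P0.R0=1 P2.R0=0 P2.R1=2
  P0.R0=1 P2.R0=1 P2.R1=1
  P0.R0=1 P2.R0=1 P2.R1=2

missing: P0.R0=0 P2.R0=0 P2.R1=0

outcome vector order: (P0.R0,P2.R0,P2.R1)
SC (10): 000, 001, 002, 011, 012, 100, 101, 102, 111, 112
SC∖claimed = {000}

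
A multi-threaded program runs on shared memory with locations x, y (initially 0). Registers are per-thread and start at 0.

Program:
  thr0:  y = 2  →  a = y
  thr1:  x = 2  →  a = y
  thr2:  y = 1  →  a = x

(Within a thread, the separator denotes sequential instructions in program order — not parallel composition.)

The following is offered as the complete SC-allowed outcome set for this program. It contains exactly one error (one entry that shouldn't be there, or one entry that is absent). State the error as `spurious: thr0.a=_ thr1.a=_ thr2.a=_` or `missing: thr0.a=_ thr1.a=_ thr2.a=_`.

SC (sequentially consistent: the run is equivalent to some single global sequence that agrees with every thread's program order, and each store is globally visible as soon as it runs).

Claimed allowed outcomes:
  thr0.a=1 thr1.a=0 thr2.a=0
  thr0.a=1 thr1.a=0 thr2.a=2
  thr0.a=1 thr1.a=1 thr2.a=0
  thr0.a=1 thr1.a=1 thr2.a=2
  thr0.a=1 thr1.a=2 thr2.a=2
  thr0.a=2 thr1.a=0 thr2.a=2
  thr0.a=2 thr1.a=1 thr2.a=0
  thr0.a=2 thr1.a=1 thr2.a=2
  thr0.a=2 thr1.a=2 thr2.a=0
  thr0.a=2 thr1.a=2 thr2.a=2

spurious: thr0.a=1 thr1.a=0 thr2.a=0

outcome vector order: (thr0.a,thr1.a,thr2.a)
SC: 9 outcomes — {<1 0 2> <1 1 0> <1 1 2> <1 2 2> <2 0 2> <2 1 0> <2 1 2> <2 2 0> <2 2 2>}
claimed∖SC = {<1 0 0>}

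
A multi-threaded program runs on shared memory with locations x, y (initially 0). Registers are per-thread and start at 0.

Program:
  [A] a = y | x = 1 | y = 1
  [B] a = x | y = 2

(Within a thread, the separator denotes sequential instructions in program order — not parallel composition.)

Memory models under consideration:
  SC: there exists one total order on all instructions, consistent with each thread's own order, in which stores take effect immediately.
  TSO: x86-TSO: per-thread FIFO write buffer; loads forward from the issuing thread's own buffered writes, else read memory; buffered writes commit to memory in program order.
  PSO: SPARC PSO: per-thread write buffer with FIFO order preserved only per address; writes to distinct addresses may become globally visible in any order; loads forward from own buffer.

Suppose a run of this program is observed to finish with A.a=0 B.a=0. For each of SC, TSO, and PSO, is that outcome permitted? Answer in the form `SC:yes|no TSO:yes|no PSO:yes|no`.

outcome vector order: (A.a,B.a)
SC (3): 00; 01; 20
TSO (3): 00; 01; 20
PSO (3): 00; 01; 20
target 00 ∈ {SC,TSO,PSO}

SC:yes TSO:yes PSO:yes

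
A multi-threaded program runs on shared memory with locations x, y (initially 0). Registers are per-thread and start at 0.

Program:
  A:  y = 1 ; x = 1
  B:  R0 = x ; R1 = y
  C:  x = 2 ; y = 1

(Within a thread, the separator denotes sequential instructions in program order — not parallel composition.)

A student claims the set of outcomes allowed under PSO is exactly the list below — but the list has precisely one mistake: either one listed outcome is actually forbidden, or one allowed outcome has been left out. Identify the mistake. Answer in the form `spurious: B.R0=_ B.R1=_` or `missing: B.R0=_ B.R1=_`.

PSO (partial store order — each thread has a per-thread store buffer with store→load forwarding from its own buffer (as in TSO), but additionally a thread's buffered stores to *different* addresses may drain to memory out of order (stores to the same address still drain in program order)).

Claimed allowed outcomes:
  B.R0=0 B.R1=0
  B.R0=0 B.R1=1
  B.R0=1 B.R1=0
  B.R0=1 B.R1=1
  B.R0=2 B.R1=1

missing: B.R0=2 B.R1=0

outcome vector order: (B.R0,B.R1)
PSO (6): <0 0> <0 1> <1 0> <1 1> <2 0> <2 1>
PSO∖claimed = {<2 0>}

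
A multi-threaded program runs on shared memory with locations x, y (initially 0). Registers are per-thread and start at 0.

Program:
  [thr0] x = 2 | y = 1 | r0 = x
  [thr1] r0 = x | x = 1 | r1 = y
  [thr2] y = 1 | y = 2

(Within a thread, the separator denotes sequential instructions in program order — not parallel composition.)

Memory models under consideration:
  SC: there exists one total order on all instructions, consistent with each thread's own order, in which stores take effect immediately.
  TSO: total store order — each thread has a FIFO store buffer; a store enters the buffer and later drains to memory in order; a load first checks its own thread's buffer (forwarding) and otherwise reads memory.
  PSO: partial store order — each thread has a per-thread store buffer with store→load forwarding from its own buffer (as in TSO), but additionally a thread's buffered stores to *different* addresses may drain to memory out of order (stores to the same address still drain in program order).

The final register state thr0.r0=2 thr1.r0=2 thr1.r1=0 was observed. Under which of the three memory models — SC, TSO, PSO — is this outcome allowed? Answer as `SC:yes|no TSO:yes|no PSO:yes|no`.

outcome vector order: (thr0.r0,thr1.r0,thr1.r1)
SC: 11 outcomes — {100, 101, 102, 120, 121, 122, 200, 201, 202, 221, 222}
TSO: 12 outcomes — {100, 101, 102, 120, 121, 122, 200, 201, 202, 220, 221, 222}
PSO: 12 outcomes — {100, 101, 102, 120, 121, 122, 200, 201, 202, 220, 221, 222}
target 220 ∈ {TSO,PSO}

SC:no TSO:yes PSO:yes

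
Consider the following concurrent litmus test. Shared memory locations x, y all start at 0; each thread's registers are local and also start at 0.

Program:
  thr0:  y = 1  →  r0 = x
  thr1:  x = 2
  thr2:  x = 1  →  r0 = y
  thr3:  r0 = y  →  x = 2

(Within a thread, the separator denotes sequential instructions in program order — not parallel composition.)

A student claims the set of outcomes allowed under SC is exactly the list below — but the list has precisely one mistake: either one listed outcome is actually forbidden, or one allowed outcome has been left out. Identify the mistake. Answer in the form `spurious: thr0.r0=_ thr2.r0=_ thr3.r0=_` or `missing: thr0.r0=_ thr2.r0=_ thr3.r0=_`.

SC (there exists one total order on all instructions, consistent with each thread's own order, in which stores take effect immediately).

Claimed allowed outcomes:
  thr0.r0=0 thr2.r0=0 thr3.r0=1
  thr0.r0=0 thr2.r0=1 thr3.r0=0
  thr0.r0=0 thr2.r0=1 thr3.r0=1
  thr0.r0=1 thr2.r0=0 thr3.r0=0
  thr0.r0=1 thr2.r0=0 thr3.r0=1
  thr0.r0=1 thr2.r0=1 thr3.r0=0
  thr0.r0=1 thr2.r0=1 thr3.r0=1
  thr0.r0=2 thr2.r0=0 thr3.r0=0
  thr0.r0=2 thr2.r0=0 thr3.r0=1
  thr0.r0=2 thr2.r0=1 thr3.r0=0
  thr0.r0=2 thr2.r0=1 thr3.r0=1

outcome vector order: (thr0.r0,thr2.r0,thr3.r0)
under SC → (0,1,0) (0,1,1) (1,0,0) (1,0,1) (1,1,0) (1,1,1) (2,0,0) (2,0,1) (2,1,0) (2,1,1)
claimed∖SC = {(0,0,1)}

spurious: thr0.r0=0 thr2.r0=0 thr3.r0=1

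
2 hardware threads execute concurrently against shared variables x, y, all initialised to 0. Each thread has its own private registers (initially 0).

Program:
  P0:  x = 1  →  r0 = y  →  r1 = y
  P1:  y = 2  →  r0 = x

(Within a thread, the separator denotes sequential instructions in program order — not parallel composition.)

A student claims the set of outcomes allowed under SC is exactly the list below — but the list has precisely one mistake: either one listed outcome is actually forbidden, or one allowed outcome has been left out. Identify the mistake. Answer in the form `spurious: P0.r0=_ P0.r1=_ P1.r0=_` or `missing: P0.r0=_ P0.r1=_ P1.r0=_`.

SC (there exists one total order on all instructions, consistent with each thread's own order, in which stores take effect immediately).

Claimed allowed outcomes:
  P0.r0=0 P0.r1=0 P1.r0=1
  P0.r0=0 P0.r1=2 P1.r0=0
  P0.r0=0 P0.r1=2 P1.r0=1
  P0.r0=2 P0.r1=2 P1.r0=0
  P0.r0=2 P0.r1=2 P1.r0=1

spurious: P0.r0=0 P0.r1=2 P1.r0=0

outcome vector order: (P0.r0,P0.r1,P1.r0)
under SC → 001; 021; 220; 221
claimed∖SC = {020}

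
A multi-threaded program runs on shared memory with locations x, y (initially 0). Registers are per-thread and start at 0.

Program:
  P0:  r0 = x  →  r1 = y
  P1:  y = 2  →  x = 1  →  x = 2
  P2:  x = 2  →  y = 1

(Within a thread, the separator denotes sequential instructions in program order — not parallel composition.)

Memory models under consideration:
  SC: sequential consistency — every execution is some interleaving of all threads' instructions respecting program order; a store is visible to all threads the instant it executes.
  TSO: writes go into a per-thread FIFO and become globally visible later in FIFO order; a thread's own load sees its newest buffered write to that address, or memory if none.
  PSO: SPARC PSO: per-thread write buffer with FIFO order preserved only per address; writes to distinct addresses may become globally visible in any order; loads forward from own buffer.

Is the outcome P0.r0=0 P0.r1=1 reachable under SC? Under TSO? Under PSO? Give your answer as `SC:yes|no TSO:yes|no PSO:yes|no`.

outcome vector order: (P0.r0,P0.r1)
under SC → <0 0> <0 1> <0 2> <1 1> <1 2> <2 0> <2 1> <2 2>
under TSO → <0 0> <0 1> <0 2> <1 1> <1 2> <2 0> <2 1> <2 2>
under PSO → <0 0> <0 1> <0 2> <1 0> <1 1> <1 2> <2 0> <2 1> <2 2>
target <0 1> ∈ {SC,TSO,PSO}

SC:yes TSO:yes PSO:yes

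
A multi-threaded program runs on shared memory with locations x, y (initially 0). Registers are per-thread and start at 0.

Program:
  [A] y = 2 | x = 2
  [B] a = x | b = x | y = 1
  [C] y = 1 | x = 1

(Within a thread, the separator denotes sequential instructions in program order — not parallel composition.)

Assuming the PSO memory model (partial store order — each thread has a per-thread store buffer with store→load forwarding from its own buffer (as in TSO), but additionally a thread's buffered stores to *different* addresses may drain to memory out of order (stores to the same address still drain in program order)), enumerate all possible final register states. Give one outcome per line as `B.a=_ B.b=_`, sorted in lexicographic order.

B.a=0 B.b=0
B.a=0 B.b=1
B.a=0 B.b=2
B.a=1 B.b=1
B.a=1 B.b=2
B.a=2 B.b=1
B.a=2 B.b=2

outcome vector order: (B.a,B.b)
|PSO outcomes| = 7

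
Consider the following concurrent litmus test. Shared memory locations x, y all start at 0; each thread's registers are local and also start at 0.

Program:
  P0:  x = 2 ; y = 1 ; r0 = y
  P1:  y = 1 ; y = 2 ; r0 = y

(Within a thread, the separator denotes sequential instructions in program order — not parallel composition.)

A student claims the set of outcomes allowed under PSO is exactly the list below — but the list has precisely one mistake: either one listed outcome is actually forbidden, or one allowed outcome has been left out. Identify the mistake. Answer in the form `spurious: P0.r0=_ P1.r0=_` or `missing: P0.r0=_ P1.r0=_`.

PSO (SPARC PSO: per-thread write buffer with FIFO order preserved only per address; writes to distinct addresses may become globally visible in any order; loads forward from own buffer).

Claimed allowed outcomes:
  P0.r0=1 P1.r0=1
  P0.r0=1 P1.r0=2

missing: P0.r0=2 P1.r0=2

outcome vector order: (P0.r0,P1.r0)
PSO: 3 outcomes — {<1 1>; <1 2>; <2 2>}
PSO∖claimed = {<2 2>}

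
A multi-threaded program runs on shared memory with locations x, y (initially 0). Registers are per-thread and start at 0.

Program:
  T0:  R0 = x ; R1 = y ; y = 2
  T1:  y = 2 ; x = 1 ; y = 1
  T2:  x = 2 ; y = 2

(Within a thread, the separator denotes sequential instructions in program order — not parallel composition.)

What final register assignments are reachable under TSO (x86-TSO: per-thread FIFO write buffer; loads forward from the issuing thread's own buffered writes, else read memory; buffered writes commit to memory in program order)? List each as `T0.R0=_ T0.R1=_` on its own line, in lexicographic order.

outcome vector order: (T0.R0,T0.R1)
|TSO outcomes| = 8

T0.R0=0 T0.R1=0
T0.R0=0 T0.R1=1
T0.R0=0 T0.R1=2
T0.R0=1 T0.R1=1
T0.R0=1 T0.R1=2
T0.R0=2 T0.R1=0
T0.R0=2 T0.R1=1
T0.R0=2 T0.R1=2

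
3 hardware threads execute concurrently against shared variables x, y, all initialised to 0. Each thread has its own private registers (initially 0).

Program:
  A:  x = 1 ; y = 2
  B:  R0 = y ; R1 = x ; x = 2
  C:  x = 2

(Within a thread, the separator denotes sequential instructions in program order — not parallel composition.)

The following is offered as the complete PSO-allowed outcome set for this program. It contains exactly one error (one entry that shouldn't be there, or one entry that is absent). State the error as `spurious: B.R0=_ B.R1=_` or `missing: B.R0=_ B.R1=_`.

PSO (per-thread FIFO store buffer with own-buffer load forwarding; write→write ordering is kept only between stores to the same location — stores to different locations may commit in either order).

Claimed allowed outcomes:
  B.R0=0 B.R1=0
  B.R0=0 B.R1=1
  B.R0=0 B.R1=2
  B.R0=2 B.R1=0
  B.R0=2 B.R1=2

outcome vector order: (B.R0,B.R1)
under PSO → (0,0); (0,1); (0,2); (2,0); (2,1); (2,2)
PSO∖claimed = {(2,1)}

missing: B.R0=2 B.R1=1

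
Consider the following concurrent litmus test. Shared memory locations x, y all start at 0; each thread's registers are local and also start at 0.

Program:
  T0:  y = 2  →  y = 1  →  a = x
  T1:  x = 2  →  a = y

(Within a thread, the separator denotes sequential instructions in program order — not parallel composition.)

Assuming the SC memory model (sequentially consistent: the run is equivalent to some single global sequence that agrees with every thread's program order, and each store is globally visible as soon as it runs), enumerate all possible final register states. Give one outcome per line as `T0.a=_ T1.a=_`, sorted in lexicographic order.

outcome vector order: (T0.a,T1.a)
|SC outcomes| = 4

T0.a=0 T1.a=1
T0.a=2 T1.a=0
T0.a=2 T1.a=1
T0.a=2 T1.a=2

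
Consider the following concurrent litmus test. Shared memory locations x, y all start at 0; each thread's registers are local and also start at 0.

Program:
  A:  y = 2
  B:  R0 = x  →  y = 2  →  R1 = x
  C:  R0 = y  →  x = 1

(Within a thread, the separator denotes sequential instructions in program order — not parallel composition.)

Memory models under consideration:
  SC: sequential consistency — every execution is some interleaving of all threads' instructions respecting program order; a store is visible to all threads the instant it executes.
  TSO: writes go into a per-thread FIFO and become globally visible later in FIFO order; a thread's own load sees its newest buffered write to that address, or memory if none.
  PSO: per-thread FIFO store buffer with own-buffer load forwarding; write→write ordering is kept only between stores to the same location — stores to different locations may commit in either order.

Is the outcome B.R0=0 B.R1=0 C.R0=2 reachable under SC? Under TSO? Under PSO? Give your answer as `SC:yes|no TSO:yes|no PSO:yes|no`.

SC:yes TSO:yes PSO:yes

outcome vector order: (B.R0,B.R1,C.R0)
SC (6): <0 0 0> <0 0 2> <0 1 0> <0 1 2> <1 1 0> <1 1 2>
TSO (6): <0 0 0> <0 0 2> <0 1 0> <0 1 2> <1 1 0> <1 1 2>
PSO (6): <0 0 0> <0 0 2> <0 1 0> <0 1 2> <1 1 0> <1 1 2>
target <0 0 2> ∈ {SC,TSO,PSO}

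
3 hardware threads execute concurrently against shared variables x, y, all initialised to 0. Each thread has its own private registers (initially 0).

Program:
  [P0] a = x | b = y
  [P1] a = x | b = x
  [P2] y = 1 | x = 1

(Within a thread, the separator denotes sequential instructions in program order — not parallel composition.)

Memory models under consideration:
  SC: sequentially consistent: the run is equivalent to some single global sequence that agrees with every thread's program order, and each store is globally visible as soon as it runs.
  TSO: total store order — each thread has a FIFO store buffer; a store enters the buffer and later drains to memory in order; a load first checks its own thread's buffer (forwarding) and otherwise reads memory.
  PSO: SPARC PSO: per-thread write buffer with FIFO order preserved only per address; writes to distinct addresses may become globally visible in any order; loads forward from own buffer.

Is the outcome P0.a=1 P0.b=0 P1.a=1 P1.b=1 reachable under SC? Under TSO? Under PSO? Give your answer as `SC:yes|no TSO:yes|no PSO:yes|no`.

SC:no TSO:no PSO:yes

outcome vector order: (P0.a,P0.b,P1.a,P1.b)
SC (9): <0 0 0 0> <0 0 0 1> <0 0 1 1> <0 1 0 0> <0 1 0 1> <0 1 1 1> <1 1 0 0> <1 1 0 1> <1 1 1 1>
TSO (9): <0 0 0 0> <0 0 0 1> <0 0 1 1> <0 1 0 0> <0 1 0 1> <0 1 1 1> <1 1 0 0> <1 1 0 1> <1 1 1 1>
PSO (12): <0 0 0 0> <0 0 0 1> <0 0 1 1> <0 1 0 0> <0 1 0 1> <0 1 1 1> <1 0 0 0> <1 0 0 1> <1 0 1 1> <1 1 0 0> <1 1 0 1> <1 1 1 1>
target <1 0 1 1> ∈ {PSO}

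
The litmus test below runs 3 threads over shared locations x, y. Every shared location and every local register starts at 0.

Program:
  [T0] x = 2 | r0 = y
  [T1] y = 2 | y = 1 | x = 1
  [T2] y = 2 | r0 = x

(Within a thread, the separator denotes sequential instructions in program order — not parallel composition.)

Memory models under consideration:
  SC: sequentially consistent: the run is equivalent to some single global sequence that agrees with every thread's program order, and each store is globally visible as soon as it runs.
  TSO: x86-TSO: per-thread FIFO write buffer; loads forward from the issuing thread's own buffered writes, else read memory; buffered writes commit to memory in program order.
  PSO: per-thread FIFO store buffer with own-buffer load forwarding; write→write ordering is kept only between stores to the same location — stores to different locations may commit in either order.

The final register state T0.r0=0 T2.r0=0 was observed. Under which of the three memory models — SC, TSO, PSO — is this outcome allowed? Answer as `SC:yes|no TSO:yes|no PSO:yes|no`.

SC:no TSO:yes PSO:yes

outcome vector order: (T0.r0,T2.r0)
SC (8): <0 1>; <0 2>; <1 0>; <1 1>; <1 2>; <2 0>; <2 1>; <2 2>
TSO (9): <0 0>; <0 1>; <0 2>; <1 0>; <1 1>; <1 2>; <2 0>; <2 1>; <2 2>
PSO (9): <0 0>; <0 1>; <0 2>; <1 0>; <1 1>; <1 2>; <2 0>; <2 1>; <2 2>
target <0 0> ∈ {TSO,PSO}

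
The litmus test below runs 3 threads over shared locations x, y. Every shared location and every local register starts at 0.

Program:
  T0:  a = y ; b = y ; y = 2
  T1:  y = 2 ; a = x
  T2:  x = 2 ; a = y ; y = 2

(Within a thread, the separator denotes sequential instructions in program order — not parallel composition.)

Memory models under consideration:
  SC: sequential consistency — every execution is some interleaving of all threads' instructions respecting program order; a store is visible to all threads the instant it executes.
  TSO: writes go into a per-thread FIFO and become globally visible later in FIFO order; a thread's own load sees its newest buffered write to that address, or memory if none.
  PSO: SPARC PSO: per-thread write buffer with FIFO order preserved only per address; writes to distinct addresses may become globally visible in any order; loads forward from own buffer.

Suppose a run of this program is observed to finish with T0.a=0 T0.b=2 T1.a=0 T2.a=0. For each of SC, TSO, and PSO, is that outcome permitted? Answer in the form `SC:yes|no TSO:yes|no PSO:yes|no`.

outcome vector order: (T0.a,T0.b,T1.a,T2.a)
[SC] allowed = {0/0/0/2 0/0/2/0 0/0/2/2 0/2/0/2 0/2/2/0 0/2/2/2 2/2/0/2 2/2/2/0 2/2/2/2}
[TSO] allowed = {0/0/0/0 0/0/0/2 0/0/2/0 0/0/2/2 0/2/0/0 0/2/0/2 0/2/2/0 0/2/2/2 2/2/0/0 2/2/0/2 2/2/2/0 2/2/2/2}
[PSO] allowed = {0/0/0/0 0/0/0/2 0/0/2/0 0/0/2/2 0/2/0/0 0/2/0/2 0/2/2/0 0/2/2/2 2/2/0/0 2/2/0/2 2/2/2/0 2/2/2/2}
target 0/2/0/0 ∈ {TSO,PSO}

SC:no TSO:yes PSO:yes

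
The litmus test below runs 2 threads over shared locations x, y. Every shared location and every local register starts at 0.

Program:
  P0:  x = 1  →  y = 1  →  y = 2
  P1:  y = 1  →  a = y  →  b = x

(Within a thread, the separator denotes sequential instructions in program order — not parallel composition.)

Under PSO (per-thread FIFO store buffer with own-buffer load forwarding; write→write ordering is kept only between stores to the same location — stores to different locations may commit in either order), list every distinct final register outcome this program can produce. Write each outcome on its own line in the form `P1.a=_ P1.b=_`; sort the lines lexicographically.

P1.a=1 P1.b=0
P1.a=1 P1.b=1
P1.a=2 P1.b=0
P1.a=2 P1.b=1

outcome vector order: (P1.a,P1.b)
|PSO outcomes| = 4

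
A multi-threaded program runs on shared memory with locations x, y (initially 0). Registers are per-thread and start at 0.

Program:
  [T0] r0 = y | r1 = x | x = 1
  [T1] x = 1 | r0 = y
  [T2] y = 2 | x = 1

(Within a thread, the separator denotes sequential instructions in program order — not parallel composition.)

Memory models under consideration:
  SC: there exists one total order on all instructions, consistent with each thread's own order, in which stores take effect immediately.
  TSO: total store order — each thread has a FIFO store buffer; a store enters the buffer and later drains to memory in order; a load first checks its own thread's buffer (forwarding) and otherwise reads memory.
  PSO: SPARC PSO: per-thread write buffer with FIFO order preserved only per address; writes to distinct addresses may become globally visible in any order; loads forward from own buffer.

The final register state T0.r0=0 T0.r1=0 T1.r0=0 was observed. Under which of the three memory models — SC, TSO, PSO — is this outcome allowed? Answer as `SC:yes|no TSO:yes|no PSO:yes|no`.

outcome vector order: (T0.r0,T0.r1,T1.r0)
SC: 7 outcomes — {<0 0 0>; <0 0 2>; <0 1 0>; <0 1 2>; <2 0 2>; <2 1 0>; <2 1 2>}
TSO: 8 outcomes — {<0 0 0>; <0 0 2>; <0 1 0>; <0 1 2>; <2 0 0>; <2 0 2>; <2 1 0>; <2 1 2>}
PSO: 8 outcomes — {<0 0 0>; <0 0 2>; <0 1 0>; <0 1 2>; <2 0 0>; <2 0 2>; <2 1 0>; <2 1 2>}
target <0 0 0> ∈ {SC,TSO,PSO}

SC:yes TSO:yes PSO:yes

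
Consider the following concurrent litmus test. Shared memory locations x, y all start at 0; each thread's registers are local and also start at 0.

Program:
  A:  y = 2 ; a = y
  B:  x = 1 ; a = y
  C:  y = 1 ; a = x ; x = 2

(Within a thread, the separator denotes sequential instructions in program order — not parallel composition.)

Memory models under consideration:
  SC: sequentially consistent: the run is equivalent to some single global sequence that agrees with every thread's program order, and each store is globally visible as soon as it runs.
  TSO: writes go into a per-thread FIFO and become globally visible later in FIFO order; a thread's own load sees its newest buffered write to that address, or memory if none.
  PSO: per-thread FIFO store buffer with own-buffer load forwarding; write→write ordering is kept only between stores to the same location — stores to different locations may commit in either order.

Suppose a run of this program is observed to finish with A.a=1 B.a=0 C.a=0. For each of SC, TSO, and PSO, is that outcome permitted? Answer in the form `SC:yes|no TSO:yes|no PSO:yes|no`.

outcome vector order: (A.a,B.a,C.a)
under SC → <1 0 1>; <1 1 0>; <1 1 1>; <1 2 1>; <2 0 1>; <2 1 0>; <2 1 1>; <2 2 0>; <2 2 1>
under TSO → <1 0 0>; <1 0 1>; <1 1 0>; <1 1 1>; <1 2 0>; <1 2 1>; <2 0 0>; <2 0 1>; <2 1 0>; <2 1 1>; <2 2 0>; <2 2 1>
under PSO → <1 0 0>; <1 0 1>; <1 1 0>; <1 1 1>; <1 2 0>; <1 2 1>; <2 0 0>; <2 0 1>; <2 1 0>; <2 1 1>; <2 2 0>; <2 2 1>
target <1 0 0> ∈ {TSO,PSO}

SC:no TSO:yes PSO:yes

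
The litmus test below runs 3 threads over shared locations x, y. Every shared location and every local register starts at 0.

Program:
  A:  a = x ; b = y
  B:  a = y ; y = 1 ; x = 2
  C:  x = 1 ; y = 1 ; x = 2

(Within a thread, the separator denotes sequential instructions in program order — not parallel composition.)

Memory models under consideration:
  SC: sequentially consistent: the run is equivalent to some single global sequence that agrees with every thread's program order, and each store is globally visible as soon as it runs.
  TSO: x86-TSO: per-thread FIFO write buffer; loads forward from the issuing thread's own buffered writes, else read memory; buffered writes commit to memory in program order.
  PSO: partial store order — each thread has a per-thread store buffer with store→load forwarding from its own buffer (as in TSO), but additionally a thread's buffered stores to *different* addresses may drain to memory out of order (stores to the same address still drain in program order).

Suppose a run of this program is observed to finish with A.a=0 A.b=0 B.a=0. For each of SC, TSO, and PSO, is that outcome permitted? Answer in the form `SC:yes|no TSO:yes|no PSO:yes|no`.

outcome vector order: (A.a,A.b,B.a)
SC: 10 outcomes — {(0,0,0); (0,0,1); (0,1,0); (0,1,1); (1,0,0); (1,0,1); (1,1,0); (1,1,1); (2,1,0); (2,1,1)}
TSO: 10 outcomes — {(0,0,0); (0,0,1); (0,1,0); (0,1,1); (1,0,0); (1,0,1); (1,1,0); (1,1,1); (2,1,0); (2,1,1)}
PSO: 12 outcomes — {(0,0,0); (0,0,1); (0,1,0); (0,1,1); (1,0,0); (1,0,1); (1,1,0); (1,1,1); (2,0,0); (2,0,1); (2,1,0); (2,1,1)}
target (0,0,0) ∈ {SC,TSO,PSO}

SC:yes TSO:yes PSO:yes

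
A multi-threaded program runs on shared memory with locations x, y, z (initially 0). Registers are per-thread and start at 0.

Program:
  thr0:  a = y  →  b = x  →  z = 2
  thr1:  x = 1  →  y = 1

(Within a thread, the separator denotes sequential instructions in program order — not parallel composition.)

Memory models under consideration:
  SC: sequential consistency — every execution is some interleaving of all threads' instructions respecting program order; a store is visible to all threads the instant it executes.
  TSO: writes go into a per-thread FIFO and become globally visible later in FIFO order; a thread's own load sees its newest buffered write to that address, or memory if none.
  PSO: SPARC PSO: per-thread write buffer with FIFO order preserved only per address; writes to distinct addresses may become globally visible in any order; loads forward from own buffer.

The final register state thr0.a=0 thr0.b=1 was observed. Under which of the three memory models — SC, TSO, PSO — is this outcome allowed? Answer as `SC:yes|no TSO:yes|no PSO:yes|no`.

outcome vector order: (thr0.a,thr0.b)
SC: 3 outcomes — {(0,0); (0,1); (1,1)}
TSO: 3 outcomes — {(0,0); (0,1); (1,1)}
PSO: 4 outcomes — {(0,0); (0,1); (1,0); (1,1)}
target (0,1) ∈ {SC,TSO,PSO}

SC:yes TSO:yes PSO:yes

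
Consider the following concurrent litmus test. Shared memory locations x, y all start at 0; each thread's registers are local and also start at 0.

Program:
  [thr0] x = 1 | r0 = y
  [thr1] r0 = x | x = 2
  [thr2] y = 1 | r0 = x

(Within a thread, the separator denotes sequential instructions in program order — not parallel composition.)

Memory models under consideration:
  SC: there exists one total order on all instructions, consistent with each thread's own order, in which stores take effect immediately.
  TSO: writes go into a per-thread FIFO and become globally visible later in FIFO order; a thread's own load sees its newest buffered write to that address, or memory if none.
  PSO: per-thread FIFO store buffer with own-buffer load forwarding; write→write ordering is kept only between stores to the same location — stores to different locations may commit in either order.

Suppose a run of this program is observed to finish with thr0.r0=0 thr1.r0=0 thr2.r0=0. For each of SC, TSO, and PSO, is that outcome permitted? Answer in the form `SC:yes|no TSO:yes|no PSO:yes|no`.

outcome vector order: (thr0.r0,thr1.r0,thr2.r0)
[SC] allowed = {0/0/1 0/0/2 0/1/1 0/1/2 1/0/0 1/0/1 1/0/2 1/1/0 1/1/1 1/1/2}
[TSO] allowed = {0/0/0 0/0/1 0/0/2 0/1/0 0/1/1 0/1/2 1/0/0 1/0/1 1/0/2 1/1/0 1/1/1 1/1/2}
[PSO] allowed = {0/0/0 0/0/1 0/0/2 0/1/0 0/1/1 0/1/2 1/0/0 1/0/1 1/0/2 1/1/0 1/1/1 1/1/2}
target 0/0/0 ∈ {TSO,PSO}

SC:no TSO:yes PSO:yes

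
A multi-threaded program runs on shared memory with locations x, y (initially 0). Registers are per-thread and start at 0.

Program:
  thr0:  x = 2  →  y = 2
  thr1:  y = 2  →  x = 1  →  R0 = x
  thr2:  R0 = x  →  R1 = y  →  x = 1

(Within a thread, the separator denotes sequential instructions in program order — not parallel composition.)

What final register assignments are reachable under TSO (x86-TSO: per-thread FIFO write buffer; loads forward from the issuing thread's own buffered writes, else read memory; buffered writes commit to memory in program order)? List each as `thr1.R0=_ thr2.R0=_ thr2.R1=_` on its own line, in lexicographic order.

thr1.R0=1 thr2.R0=0 thr2.R1=0
thr1.R0=1 thr2.R0=0 thr2.R1=2
thr1.R0=1 thr2.R0=1 thr2.R1=2
thr1.R0=1 thr2.R0=2 thr2.R1=0
thr1.R0=1 thr2.R0=2 thr2.R1=2
thr1.R0=2 thr2.R0=0 thr2.R1=0
thr1.R0=2 thr2.R0=0 thr2.R1=2
thr1.R0=2 thr2.R0=1 thr2.R1=2
thr1.R0=2 thr2.R0=2 thr2.R1=2

outcome vector order: (thr1.R0,thr2.R0,thr2.R1)
|TSO outcomes| = 9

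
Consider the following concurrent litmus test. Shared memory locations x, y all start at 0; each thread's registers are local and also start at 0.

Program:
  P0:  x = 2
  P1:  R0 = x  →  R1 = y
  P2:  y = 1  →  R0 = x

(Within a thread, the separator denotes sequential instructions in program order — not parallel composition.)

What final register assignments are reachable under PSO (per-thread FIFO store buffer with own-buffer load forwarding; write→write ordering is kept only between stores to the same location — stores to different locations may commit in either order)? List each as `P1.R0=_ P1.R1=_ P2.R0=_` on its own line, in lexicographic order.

outcome vector order: (P1.R0,P1.R1,P2.R0)
|PSO outcomes| = 8

P1.R0=0 P1.R1=0 P2.R0=0
P1.R0=0 P1.R1=0 P2.R0=2
P1.R0=0 P1.R1=1 P2.R0=0
P1.R0=0 P1.R1=1 P2.R0=2
P1.R0=2 P1.R1=0 P2.R0=0
P1.R0=2 P1.R1=0 P2.R0=2
P1.R0=2 P1.R1=1 P2.R0=0
P1.R0=2 P1.R1=1 P2.R0=2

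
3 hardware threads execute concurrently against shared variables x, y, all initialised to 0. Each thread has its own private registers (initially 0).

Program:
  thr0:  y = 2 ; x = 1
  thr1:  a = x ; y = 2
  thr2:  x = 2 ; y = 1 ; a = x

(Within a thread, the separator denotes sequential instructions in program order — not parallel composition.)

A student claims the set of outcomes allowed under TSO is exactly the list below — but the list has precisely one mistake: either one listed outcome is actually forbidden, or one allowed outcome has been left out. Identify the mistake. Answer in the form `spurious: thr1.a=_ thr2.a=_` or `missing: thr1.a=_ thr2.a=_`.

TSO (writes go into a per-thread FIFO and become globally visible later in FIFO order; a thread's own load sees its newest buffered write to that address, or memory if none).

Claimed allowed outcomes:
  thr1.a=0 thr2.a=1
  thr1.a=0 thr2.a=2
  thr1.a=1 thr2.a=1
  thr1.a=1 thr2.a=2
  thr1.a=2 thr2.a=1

outcome vector order: (thr1.a,thr2.a)
under TSO → (0,1); (0,2); (1,1); (1,2); (2,1); (2,2)
TSO∖claimed = {(2,2)}

missing: thr1.a=2 thr2.a=2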